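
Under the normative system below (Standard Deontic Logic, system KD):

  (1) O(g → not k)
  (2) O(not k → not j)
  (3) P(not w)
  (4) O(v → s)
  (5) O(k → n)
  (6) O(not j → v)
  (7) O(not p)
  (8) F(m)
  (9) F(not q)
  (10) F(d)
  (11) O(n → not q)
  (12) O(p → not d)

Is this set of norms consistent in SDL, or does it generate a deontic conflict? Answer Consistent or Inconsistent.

Consistent

Premise 12 is O(p → not d); even if O(not d) held, inferring O(p) would be affirming the consequent — invalid.
So O(p) is not derivable, and the apparent clash with O(not p) does not arise.
A world satisfying every obligation exists (e.g. d=false, g=false, j=false, k=false, m=false, n=false, p=false, q=true, s=true, v=true, w=false); no atom is both obligatory and forbidden, so the set is consistent.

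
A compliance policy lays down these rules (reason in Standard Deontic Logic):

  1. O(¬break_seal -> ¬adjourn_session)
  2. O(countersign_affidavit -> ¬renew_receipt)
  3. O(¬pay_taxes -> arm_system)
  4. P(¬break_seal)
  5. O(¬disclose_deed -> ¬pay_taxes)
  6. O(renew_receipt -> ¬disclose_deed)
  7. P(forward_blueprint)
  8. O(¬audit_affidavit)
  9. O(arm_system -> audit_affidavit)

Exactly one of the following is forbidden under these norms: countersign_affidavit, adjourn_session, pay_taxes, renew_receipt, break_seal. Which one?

Premise 8 gives O(¬audit_affidavit).
Premise 9 is O(arm_system -> audit_affidavit); contrapositively O(¬audit_affidavit -> ¬arm_system). Since O(¬audit_affidavit) holds, K gives O(¬arm_system).
The contrapositive of premise 3 (O(¬pay_taxes -> arm_system)) is O(¬arm_system -> pay_taxes), and O(¬arm_system) is already established, so O(pay_taxes).
Premise 5 is O(¬disclose_deed -> ¬pay_taxes); contrapositively O(pay_taxes -> disclose_deed). Since O(pay_taxes) holds, K gives O(disclose_deed).
Premise 6 is O(renew_receipt -> ¬disclose_deed); contrapositively O(disclose_deed -> ¬renew_receipt). Since O(disclose_deed) holds, K gives O(¬renew_receipt).
So O(¬renew_receipt) holds, i.e. renew_receipt is forbidden. None of the other listed options is forbidden under the premises.

renew_receipt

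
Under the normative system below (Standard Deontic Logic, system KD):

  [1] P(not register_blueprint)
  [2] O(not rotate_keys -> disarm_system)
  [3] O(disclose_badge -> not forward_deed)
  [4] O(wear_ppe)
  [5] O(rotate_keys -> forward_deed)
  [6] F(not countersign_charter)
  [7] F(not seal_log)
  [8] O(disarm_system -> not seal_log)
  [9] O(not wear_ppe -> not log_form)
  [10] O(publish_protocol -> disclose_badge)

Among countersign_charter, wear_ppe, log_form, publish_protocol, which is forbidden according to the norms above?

publish_protocol

Premise 7, F(not seal_log), is equivalent to O(seal_log).
The contrapositive of premise 8 (O(disarm_system -> not seal_log)) is O(seal_log -> not disarm_system), and O(seal_log) is already established, so O(not disarm_system).
The contrapositive of premise 2 (O(not rotate_keys -> disarm_system)) is O(not disarm_system -> rotate_keys), and O(not disarm_system) is already established, so O(rotate_keys).
With premise 5, O(rotate_keys -> forward_deed), the K-axiom yields O(forward_deed).
Premise 3 is O(disclose_badge -> not forward_deed); contrapositively O(forward_deed -> not disclose_badge). Since O(forward_deed) holds, K gives O(not disclose_badge).
Premise 10 is O(publish_protocol -> disclose_badge); contrapositively O(not disclose_badge -> not publish_protocol). Since O(not disclose_badge) holds, K gives O(not publish_protocol).
So O(not publish_protocol) holds, i.e. publish_protocol is forbidden. None of the other listed options is forbidden under the premises.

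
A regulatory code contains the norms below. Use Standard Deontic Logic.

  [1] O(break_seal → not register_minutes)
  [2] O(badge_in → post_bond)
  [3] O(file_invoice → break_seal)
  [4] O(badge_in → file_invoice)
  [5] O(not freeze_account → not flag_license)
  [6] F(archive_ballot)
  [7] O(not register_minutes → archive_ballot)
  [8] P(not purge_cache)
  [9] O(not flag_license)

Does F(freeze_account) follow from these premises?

No

Premise 5 is O(not freeze_account → not flag_license); even if O(not flag_license) held, inferring O(not freeze_account) would be affirming the consequent — invalid.
No other premise forces O(not freeze_account). An ideal world satisfying every premise can still have freeze_account true, so F(freeze_account) is not derivable.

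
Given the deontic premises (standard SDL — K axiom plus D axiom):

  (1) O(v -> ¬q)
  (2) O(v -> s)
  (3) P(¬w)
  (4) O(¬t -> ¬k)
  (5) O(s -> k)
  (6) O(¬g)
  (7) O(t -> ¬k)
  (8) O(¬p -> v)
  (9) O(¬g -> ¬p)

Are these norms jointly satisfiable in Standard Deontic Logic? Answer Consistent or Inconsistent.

Inconsistent

Premises 4 and 7 cover both cases: O(¬t -> ¬k) and O(t -> ¬k). Since ¬t ∨ t is a tautology, O(¬k) follows.
The contrapositive of premise 5 (O(s -> k)) is O(¬k -> ¬s), and O(¬k) is already established, so O(¬s).
Premise 2, O(v -> s), contraposes to O(¬s -> ¬v); with O(¬s) we get O(¬v).
The contrapositive of premise 8 (O(¬p -> v)) is O(¬v -> p), and O(¬v) is already established, so O(p).
Premise 9 is O(¬g -> ¬p); contrapositively O(p -> g). Since O(p) holds, K gives O(g).
However, premise 6 gives O(¬g).
We now have both O(g) and O(¬g) — g is simultaneously obligatory and forbidden, violating the D-axiom.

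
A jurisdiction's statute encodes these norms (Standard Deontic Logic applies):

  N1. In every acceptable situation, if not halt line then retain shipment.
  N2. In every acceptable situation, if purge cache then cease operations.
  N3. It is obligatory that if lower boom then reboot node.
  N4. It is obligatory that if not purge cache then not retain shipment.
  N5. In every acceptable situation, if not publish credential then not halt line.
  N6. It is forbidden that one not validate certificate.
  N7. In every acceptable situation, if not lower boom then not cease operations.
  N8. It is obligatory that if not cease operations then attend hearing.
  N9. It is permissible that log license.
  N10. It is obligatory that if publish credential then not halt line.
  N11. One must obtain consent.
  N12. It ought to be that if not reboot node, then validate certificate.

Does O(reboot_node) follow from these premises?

Yes

Premises 10 and 5 cover both cases: O(publish_credential → ¬halt_line) and O(¬publish_credential → ¬halt_line). Since publish_credential ∨ ¬publish_credential is a tautology, O(¬halt_line) follows.
Premise 1 is O(¬halt_line → retain_shipment); since O(¬halt_line), deontic closure gives O(retain_shipment).
Premise 4, O(¬purge_cache → ¬retain_shipment), contraposes to O(retain_shipment → purge_cache); with O(retain_shipment) we get O(purge_cache).
Applying K to premise 2 (O(purge_cache → cease_operations)) and O(purge_cache) yields O(cease_operations).
The contrapositive of premise 7 (O(¬lower_boom → ¬cease_operations)) is O(cease_operations → lower_boom), and O(cease_operations) is already established, so O(lower_boom).
Premise 3 is O(lower_boom → reboot_node); since O(lower_boom), deontic closure gives O(reboot_node).
Premises 6, 8, 9, 11, 12 do not contribute to this derivation.
So O(reboot_node) follows.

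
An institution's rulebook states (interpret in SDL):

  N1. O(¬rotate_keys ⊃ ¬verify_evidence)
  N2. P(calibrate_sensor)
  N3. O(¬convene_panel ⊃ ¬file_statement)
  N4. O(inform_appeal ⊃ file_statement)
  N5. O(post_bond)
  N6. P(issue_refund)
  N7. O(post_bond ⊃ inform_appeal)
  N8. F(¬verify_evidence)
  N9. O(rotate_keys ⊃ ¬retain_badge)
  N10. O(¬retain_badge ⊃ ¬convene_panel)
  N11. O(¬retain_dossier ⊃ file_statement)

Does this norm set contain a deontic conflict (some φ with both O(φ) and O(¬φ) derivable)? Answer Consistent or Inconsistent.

Premise 5 gives O(post_bond).
Applying K to premise 7 (O(post_bond ⊃ inform_appeal)) and O(post_bond) yields O(inform_appeal).
Applying K to premise 4 (O(inform_appeal ⊃ file_statement)) and O(inform_appeal) yields O(file_statement).
The contrapositive of premise 3 (O(¬convene_panel ⊃ ¬file_statement)) is O(file_statement ⊃ convene_panel), and O(file_statement) is already established, so O(convene_panel).
The contrapositive of premise 10 (O(¬retain_badge ⊃ ¬convene_panel)) is O(convene_panel ⊃ retain_badge), and O(convene_panel) is already established, so O(retain_badge).
Premise 9 is O(rotate_keys ⊃ ¬retain_badge); contrapositively O(retain_badge ⊃ ¬rotate_keys). Since O(retain_badge) holds, K gives O(¬rotate_keys).
With premise 1, O(¬rotate_keys ⊃ ¬verify_evidence), the K-axiom yields O(¬verify_evidence).
However, F(¬verify_evidence) at premise 8 amounts to O(verify_evidence).
We now have both O(¬verify_evidence) and O(verify_evidence) — verify_evidence is simultaneously obligatory and forbidden, violating the D-axiom.

Inconsistent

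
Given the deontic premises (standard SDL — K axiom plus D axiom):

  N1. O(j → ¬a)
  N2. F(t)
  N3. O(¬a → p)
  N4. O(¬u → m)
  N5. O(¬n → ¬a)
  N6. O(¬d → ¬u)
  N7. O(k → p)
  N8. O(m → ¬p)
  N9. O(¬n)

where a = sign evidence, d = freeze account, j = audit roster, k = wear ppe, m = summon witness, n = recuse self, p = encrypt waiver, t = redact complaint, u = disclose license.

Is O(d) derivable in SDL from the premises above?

Premise 9 states O(¬n) outright.
With premise 5, O(¬n → ¬a), the K-axiom yields O(¬a).
With premise 3, O(¬a → p), the K-axiom yields O(p).
Premise 8 is O(m → ¬p); contrapositively O(p → ¬m). Since O(p) holds, K gives O(¬m).
Premise 4, O(¬u → m), contraposes to O(¬m → u); with O(¬m) we get O(u).
The contrapositive of premise 6 (O(¬d → ¬u)) is O(u → d), and O(u) is already established, so O(d).
Premises 1, 2, 7 do not contribute to this derivation.
So O(d) follows.

Yes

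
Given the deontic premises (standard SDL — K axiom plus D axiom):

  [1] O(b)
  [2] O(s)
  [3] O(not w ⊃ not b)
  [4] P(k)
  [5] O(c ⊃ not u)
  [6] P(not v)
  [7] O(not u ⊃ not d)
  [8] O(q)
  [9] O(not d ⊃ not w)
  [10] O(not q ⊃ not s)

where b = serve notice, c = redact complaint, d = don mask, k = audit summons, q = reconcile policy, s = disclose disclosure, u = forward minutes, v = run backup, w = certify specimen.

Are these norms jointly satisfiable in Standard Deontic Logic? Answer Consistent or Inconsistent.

Consistent

Premise 10 is O(not q ⊃ not s), but O(not q) is not derivable from the premises, so it does not yield O(not s).
So O(not s) is not derivable, and the apparent clash with O(s) does not arise.
A world satisfying every obligation exists (e.g. b=true, c=false, d=true, k=false, q=true, s=true, u=true, v=false, w=true); no atom is both obligatory and forbidden, so the set is consistent.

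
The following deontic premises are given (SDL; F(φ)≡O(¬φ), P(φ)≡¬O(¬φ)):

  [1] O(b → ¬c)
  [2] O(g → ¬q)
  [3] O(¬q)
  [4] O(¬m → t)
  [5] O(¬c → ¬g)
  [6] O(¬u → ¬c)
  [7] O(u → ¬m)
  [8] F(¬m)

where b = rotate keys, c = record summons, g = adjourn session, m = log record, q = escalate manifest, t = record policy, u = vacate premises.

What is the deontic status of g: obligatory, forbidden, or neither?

Forbidden

F(¬m) at premise 8 means O(m).
Premise 7, O(u → ¬m), contraposes to O(m → ¬u); with O(m) we get O(¬u).
With premise 6, O(¬u → ¬c), the K-axiom yields O(¬c).
With premise 5, O(¬c → ¬g), the K-axiom yields O(¬g).
Premises 1, 2, 3, 4 do not contribute to this derivation.
Thus O(¬g), which is F(g): g is forbidden.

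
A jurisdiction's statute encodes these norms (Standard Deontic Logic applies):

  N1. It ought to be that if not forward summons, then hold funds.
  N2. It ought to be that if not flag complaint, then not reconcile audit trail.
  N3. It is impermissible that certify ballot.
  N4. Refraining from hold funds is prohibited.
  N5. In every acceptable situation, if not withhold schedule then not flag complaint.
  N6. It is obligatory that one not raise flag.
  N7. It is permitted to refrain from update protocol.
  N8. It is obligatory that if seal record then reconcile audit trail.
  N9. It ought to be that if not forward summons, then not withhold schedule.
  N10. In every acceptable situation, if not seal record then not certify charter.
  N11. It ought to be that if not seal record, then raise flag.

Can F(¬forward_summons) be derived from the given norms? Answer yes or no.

From premise 6 we have O(¬raise_flag).
Premise 11 is O(¬seal_record → raise_flag); contrapositively O(¬raise_flag → seal_record). Since O(¬raise_flag) holds, K gives O(seal_record).
Applying K to premise 8 (O(seal_record → reconcile_audit_trail)) and O(seal_record) yields O(reconcile_audit_trail).
Premise 2, O(¬flag_complaint → ¬reconcile_audit_trail), contraposes to O(reconcile_audit_trail → flag_complaint); with O(reconcile_audit_trail) we get O(flag_complaint).
Premise 5 is O(¬withhold_schedule → ¬flag_complaint); contrapositively O(flag_complaint → withhold_schedule). Since O(flag_complaint) holds, K gives O(withhold_schedule).
Premise 9 is O(¬forward_summons → ¬withhold_schedule); contrapositively O(withhold_schedule → forward_summons). Since O(withhold_schedule) holds, K gives O(forward_summons).
Premises 1, 3, 4, 7, 10 do not contribute to this derivation.
So O(forward_summons) holds, i.e. F(¬forward_summons). The claim follows.

Yes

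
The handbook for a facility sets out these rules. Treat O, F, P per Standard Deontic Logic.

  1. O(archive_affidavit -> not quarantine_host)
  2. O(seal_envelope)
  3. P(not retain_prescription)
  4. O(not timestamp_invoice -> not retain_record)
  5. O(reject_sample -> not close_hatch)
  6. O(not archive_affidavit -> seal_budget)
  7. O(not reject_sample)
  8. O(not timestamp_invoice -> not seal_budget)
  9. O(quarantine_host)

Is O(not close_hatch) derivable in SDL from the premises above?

No

Premise 5 is O(reject_sample -> not close_hatch), but O(reject_sample) is not derivable from the premises, so it does not yield O(not close_hatch).
No other premise forces O(not close_hatch). An ideal world satisfying every premise can still have not close_hatch false, so O(not close_hatch) is not derivable.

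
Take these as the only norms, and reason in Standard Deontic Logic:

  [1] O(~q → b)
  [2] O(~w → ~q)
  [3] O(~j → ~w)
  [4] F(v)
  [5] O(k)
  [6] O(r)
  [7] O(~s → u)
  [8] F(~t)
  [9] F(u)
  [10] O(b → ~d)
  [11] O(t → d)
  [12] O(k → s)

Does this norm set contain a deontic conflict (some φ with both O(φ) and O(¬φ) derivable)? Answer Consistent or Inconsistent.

Premise 7 is O(~s → u), but O(~s) is not derivable from the premises, so it does not yield O(u).
So O(u) is not derivable, and the apparent clash with O(~u) does not arise.
A world satisfying every obligation exists (e.g. b=false, d=true, j=true, k=true, q=true, r=true, s=true, t=true, u=false, v=false, w=true); no atom is both obligatory and forbidden, so the set is consistent.

Consistent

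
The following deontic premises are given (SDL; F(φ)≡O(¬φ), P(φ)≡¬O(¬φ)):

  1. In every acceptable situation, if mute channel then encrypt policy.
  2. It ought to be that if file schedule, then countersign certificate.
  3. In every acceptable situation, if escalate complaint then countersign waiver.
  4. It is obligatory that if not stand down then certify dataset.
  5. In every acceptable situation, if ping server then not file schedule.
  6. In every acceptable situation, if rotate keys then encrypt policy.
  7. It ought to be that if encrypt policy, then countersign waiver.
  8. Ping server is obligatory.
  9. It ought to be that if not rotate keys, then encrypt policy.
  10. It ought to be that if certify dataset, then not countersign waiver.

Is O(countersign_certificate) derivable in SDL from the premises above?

Premise 2 is O(file_schedule → countersign_certificate), but O(file_schedule) is not derivable from the premises, so it does not yield O(countersign_certificate).
No other premise forces O(countersign_certificate). An ideal world satisfying every premise can still have countersign_certificate false, so O(countersign_certificate) is not derivable.

No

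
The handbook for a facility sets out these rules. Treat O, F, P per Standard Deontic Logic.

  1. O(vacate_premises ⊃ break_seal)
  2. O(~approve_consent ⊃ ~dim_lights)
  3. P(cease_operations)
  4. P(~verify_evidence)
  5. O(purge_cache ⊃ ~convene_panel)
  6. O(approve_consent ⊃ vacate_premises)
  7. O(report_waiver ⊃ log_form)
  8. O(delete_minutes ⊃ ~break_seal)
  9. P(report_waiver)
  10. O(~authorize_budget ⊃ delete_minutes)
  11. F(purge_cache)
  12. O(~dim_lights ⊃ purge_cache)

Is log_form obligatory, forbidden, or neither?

Premise 7 is O(report_waiver ⊃ log_form), but O(report_waiver) is not derivable from the premises (the permission P(report_waiver) asserts only ~O(~report_waiver), not O(report_waiver)), so it does not yield O(log_form).
No premise or chain of K-axiom applications forces O(log_form), and none forces O(~log_form). So log_form is neither obligatory nor forbidden under these norms.

Neither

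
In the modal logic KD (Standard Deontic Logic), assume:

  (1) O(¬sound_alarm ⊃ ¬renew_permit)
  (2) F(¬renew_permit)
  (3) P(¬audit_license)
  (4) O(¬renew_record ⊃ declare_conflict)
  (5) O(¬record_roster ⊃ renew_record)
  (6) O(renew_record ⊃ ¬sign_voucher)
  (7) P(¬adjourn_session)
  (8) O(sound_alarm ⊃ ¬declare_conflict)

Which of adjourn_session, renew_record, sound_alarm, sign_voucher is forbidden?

sign_voucher

Premise 2, F(¬renew_permit), is equivalent to O(renew_permit).
Premise 1, O(¬sound_alarm ⊃ ¬renew_permit), contraposes to O(renew_permit ⊃ sound_alarm); with O(renew_permit) we get O(sound_alarm).
Premise 8 is O(sound_alarm ⊃ ¬declare_conflict); since O(sound_alarm), deontic closure gives O(¬declare_conflict).
Premise 4 is O(¬renew_record ⊃ declare_conflict); contrapositively O(¬declare_conflict ⊃ renew_record). Since O(¬declare_conflict) holds, K gives O(renew_record).
Premise 6 is O(renew_record ⊃ ¬sign_voucher); since O(renew_record), deontic closure gives O(¬sign_voucher).
So O(¬sign_voucher) holds, i.e. sign_voucher is forbidden. None of the other listed options is forbidden under the premises.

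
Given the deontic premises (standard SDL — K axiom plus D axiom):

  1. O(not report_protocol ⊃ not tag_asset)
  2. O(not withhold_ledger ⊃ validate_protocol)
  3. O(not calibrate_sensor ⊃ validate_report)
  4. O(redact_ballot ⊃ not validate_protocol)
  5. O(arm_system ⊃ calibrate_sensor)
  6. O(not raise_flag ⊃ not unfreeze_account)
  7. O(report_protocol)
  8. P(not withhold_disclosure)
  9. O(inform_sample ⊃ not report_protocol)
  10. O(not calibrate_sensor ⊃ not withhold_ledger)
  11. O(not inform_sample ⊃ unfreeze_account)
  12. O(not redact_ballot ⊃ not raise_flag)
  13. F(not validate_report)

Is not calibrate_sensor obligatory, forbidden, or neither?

Forbidden

From premise 7 we have O(report_protocol).
The contrapositive of premise 9 (O(inform_sample ⊃ not report_protocol)) is O(report_protocol ⊃ not inform_sample), and O(report_protocol) is already established, so O(not inform_sample).
With premise 11, O(not inform_sample ⊃ unfreeze_account), the K-axiom yields O(unfreeze_account).
Premise 6 is O(not raise_flag ⊃ not unfreeze_account); contrapositively O(unfreeze_account ⊃ raise_flag). Since O(unfreeze_account) holds, K gives O(raise_flag).
Premise 12 is O(not redact_ballot ⊃ not raise_flag); contrapositively O(raise_flag ⊃ redact_ballot). Since O(raise_flag) holds, K gives O(redact_ballot).
With premise 4, O(redact_ballot ⊃ not validate_protocol), the K-axiom yields O(not validate_protocol).
The contrapositive of premise 2 (O(not withhold_ledger ⊃ validate_protocol)) is O(not validate_protocol ⊃ withhold_ledger), and O(not validate_protocol) is already established, so O(withhold_ledger).
Premise 10, O(not calibrate_sensor ⊃ not withhold_ledger), contraposes to O(withhold_ledger ⊃ calibrate_sensor); with O(withhold_ledger) we get O(calibrate_sensor).
Premises 1, 3, 5, 8, 13 do not contribute to this derivation.
Thus O(calibrate_sensor), which is F(not calibrate_sensor): not calibrate_sensor is forbidden.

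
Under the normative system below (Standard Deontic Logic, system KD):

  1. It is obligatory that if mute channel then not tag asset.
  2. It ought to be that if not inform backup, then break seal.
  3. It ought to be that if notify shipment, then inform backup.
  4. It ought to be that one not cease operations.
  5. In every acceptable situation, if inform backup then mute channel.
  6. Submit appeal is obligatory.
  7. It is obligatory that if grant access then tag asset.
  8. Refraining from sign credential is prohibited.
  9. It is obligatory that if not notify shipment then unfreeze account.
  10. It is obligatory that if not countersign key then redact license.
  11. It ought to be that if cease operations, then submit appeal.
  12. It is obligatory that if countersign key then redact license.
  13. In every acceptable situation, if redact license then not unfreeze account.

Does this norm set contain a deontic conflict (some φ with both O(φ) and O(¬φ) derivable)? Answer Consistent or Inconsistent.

Consistent

Premise 11 is O(cease_operations → submit_appeal); even if O(submit_appeal) held, inferring O(cease_operations) would be affirming the consequent — invalid.
So O(cease_operations) is not derivable, and the apparent clash with O(¬cease_operations) does not arise.
A world satisfying every obligation exists (e.g. break_seal=false, cease_operations=false, countersign_key=false, grant_access=false, inform_backup=true, mute_channel=true, notify_shipment=true, redact_license=true, sign_credential=true, submit_appeal=true, tag_asset=false, unfreeze_account=false); no atom is both obligatory and forbidden, so the set is consistent.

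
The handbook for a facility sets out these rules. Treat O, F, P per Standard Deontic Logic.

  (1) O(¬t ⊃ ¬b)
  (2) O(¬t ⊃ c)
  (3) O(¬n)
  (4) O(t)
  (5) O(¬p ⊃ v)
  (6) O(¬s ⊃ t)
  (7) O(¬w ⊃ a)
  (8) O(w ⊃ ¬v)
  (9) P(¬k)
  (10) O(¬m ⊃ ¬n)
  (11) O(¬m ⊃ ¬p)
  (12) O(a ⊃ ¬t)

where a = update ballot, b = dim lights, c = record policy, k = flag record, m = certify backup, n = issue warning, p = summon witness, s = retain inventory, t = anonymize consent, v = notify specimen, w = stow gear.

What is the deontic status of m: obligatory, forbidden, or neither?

Premise 4 gives O(t).
Premise 12 is O(a ⊃ ¬t); contrapositively O(t ⊃ ¬a). Since O(t) holds, K gives O(¬a).
Premise 7 is O(¬w ⊃ a); contrapositively O(¬a ⊃ w). Since O(¬a) holds, K gives O(w).
Applying K to premise 8 (O(w ⊃ ¬v)) and O(w) yields O(¬v).
Premise 5, O(¬p ⊃ v), contraposes to O(¬v ⊃ p); with O(¬v) we get O(p).
Premise 11, O(¬m ⊃ ¬p), contraposes to O(p ⊃ m); with O(p) we get O(m).
Premises 1, 2, 3, 6, 9, 10 do not contribute to this derivation.
Hence m is obligatory.

Obligatory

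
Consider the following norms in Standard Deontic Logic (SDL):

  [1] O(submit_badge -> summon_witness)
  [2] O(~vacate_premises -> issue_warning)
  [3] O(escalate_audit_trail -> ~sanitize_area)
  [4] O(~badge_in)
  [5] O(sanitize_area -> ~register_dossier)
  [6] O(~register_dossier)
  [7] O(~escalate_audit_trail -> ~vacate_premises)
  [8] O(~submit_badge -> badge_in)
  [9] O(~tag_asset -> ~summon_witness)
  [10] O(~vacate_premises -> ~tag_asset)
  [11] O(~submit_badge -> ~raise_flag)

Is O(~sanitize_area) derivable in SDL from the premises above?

Premise 4 gives O(~badge_in).
Premise 8 is O(~submit_badge -> badge_in); contrapositively O(~badge_in -> submit_badge). Since O(~badge_in) holds, K gives O(submit_badge).
Premise 1 is O(submit_badge -> summon_witness); since O(submit_badge), deontic closure gives O(summon_witness).
The contrapositive of premise 9 (O(~tag_asset -> ~summon_witness)) is O(summon_witness -> tag_asset), and O(summon_witness) is already established, so O(tag_asset).
Premise 10, O(~vacate_premises -> ~tag_asset), contraposes to O(tag_asset -> vacate_premises); with O(tag_asset) we get O(vacate_premises).
Premise 7, O(~escalate_audit_trail -> ~vacate_premises), contraposes to O(vacate_premises -> escalate_audit_trail); with O(vacate_premises) we get O(escalate_audit_trail).
Applying K to premise 3 (O(escalate_audit_trail -> ~sanitize_area)) and O(escalate_audit_trail) yields O(~sanitize_area).
Premises 2, 5, 6, 11 do not contribute to this derivation.
So O(~sanitize_area) follows.

Yes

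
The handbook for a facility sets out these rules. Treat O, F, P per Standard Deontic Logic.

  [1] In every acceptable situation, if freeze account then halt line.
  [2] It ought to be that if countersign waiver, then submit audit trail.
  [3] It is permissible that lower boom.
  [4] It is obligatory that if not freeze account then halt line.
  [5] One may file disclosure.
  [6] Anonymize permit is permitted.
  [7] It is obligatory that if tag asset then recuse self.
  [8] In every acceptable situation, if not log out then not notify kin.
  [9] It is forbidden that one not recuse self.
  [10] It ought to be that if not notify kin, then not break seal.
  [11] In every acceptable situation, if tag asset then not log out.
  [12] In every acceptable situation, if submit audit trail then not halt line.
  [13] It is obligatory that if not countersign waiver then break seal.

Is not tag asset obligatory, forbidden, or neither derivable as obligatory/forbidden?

Obligatory

By case analysis on freeze_account: premise 1 gives O(freeze_account → halt_line) and premise 4 gives O(¬freeze_account → halt_line), so O(halt_line) either way.
The contrapositive of premise 12 (O(submit_audit_trail → ¬halt_line)) is O(halt_line → ¬submit_audit_trail), and O(halt_line) is already established, so O(¬submit_audit_trail).
Premise 2 is O(countersign_waiver → submit_audit_trail); contrapositively O(¬submit_audit_trail → ¬countersign_waiver). Since O(¬submit_audit_trail) holds, K gives O(¬countersign_waiver).
With premise 13, O(¬countersign_waiver → break_seal), the K-axiom yields O(break_seal).
Premise 10 is O(¬notify_kin → ¬break_seal); contrapositively O(break_seal → notify_kin). Since O(break_seal) holds, K gives O(notify_kin).
The contrapositive of premise 8 (O(¬log_out → ¬notify_kin)) is O(notify_kin → log_out), and O(notify_kin) is already established, so O(log_out).
Premise 11 is O(tag_asset → ¬log_out); contrapositively O(log_out → ¬tag_asset). Since O(log_out) holds, K gives O(¬tag_asset).
Premises 3, 5, 6, 7, 9 do not contribute to this derivation.
Hence ¬tag_asset is obligatory.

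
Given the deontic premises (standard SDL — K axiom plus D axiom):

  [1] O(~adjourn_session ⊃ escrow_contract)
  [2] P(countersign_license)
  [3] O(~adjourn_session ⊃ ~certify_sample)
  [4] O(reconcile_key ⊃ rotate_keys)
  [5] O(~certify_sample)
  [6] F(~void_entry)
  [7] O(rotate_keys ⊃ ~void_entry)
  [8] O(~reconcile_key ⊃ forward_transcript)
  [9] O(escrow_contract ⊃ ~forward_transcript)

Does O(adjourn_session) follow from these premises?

Yes

Premise 6, F(~void_entry), is equivalent to O(void_entry).
Premise 7, O(rotate_keys ⊃ ~void_entry), contraposes to O(void_entry ⊃ ~rotate_keys); with O(void_entry) we get O(~rotate_keys).
Premise 4, O(reconcile_key ⊃ rotate_keys), contraposes to O(~rotate_keys ⊃ ~reconcile_key); with O(~rotate_keys) we get O(~reconcile_key).
Applying K to premise 8 (O(~reconcile_key ⊃ forward_transcript)) and O(~reconcile_key) yields O(forward_transcript).
Premise 9 is O(escrow_contract ⊃ ~forward_transcript); contrapositively O(forward_transcript ⊃ ~escrow_contract). Since O(forward_transcript) holds, K gives O(~escrow_contract).
Premise 1 is O(~adjourn_session ⊃ escrow_contract); contrapositively O(~escrow_contract ⊃ adjourn_session). Since O(~escrow_contract) holds, K gives O(adjourn_session).
Premises 2, 3, 5 do not contribute to this derivation.
So O(adjourn_session) follows.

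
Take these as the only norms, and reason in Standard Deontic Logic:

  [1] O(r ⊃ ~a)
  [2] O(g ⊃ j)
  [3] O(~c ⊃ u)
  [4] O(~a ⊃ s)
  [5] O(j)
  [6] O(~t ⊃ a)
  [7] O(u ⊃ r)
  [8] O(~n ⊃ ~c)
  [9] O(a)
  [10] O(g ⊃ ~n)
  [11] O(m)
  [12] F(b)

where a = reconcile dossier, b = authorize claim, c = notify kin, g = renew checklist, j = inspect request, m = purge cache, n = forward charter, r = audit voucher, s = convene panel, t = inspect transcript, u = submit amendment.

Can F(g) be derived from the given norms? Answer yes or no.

Yes

From premise 9 we have O(a).
Premise 1 is O(r ⊃ ~a); contrapositively O(a ⊃ ~r). Since O(a) holds, K gives O(~r).
Premise 7, O(u ⊃ r), contraposes to O(~r ⊃ ~u); with O(~r) we get O(~u).
The contrapositive of premise 3 (O(~c ⊃ u)) is O(~u ⊃ c), and O(~u) is already established, so O(c).
Premise 8 is O(~n ⊃ ~c); contrapositively O(c ⊃ n). Since O(c) holds, K gives O(n).
The contrapositive of premise 10 (O(g ⊃ ~n)) is O(n ⊃ ~g), and O(n) is already established, so O(~g).
Premises 2, 4, 5, 6, 11, 12 do not contribute to this derivation.
So O(~g) holds, i.e. F(g). The claim follows.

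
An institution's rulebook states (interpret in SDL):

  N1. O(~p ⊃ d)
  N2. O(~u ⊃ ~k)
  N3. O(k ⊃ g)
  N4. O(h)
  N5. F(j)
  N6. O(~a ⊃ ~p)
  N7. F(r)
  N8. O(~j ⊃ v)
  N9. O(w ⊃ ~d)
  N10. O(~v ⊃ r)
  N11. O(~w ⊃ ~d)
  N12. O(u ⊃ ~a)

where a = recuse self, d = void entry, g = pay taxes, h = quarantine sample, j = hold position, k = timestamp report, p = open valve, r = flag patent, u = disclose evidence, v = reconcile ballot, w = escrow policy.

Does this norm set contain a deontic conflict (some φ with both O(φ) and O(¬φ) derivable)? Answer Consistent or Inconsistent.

Premise 10 is O(~v ⊃ r), but O(~v) is not derivable from the premises, so it does not yield O(r).
So O(r) is not derivable, and the apparent clash with O(~r) does not arise.
A world satisfying every obligation exists (e.g. a=true, d=false, g=false, h=true, j=false, k=false, p=true, r=false, u=false, v=true, w=false); no atom is both obligatory and forbidden, so the set is consistent.

Consistent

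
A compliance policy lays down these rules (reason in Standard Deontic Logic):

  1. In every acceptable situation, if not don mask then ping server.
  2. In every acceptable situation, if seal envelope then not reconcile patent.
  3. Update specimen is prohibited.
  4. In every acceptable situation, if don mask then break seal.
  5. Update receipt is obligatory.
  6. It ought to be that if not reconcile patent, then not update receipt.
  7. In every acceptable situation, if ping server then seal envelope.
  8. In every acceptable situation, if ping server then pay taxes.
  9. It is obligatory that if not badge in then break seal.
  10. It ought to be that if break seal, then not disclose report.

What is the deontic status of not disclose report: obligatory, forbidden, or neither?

Obligatory

Premise 5 gives O(update_receipt).
The contrapositive of premise 6 (O(¬reconcile_patent → ¬update_receipt)) is O(update_receipt → reconcile_patent), and O(update_receipt) is already established, so O(reconcile_patent).
Premise 2, O(seal_envelope → ¬reconcile_patent), contraposes to O(reconcile_patent → ¬seal_envelope); with O(reconcile_patent) we get O(¬seal_envelope).
Premise 7, O(ping_server → seal_envelope), contraposes to O(¬seal_envelope → ¬ping_server); with O(¬seal_envelope) we get O(¬ping_server).
Premise 1 is O(¬don_mask → ping_server); contrapositively O(¬ping_server → don_mask). Since O(¬ping_server) holds, K gives O(don_mask).
With premise 4, O(don_mask → break_seal), the K-axiom yields O(break_seal).
Premise 10 is O(break_seal → ¬disclose_report); since O(break_seal), deontic closure gives O(¬disclose_report).
Premises 3, 8, 9 do not contribute to this derivation.
Hence ¬disclose_report is obligatory.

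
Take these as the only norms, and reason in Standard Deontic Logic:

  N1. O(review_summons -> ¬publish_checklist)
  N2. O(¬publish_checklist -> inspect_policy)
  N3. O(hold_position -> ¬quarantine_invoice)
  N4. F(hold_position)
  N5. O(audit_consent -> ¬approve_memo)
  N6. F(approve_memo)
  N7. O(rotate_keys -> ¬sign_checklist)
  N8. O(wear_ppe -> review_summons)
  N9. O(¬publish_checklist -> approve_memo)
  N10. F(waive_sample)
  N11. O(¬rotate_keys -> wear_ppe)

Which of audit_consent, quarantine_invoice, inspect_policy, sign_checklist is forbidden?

F(approve_memo) at premise 6 means O(¬approve_memo).
The contrapositive of premise 9 (O(¬publish_checklist -> approve_memo)) is O(¬approve_memo -> publish_checklist), and O(¬approve_memo) is already established, so O(publish_checklist).
Premise 1, O(review_summons -> ¬publish_checklist), contraposes to O(publish_checklist -> ¬review_summons); with O(publish_checklist) we get O(¬review_summons).
Premise 8 is O(wear_ppe -> review_summons); contrapositively O(¬review_summons -> ¬wear_ppe). Since O(¬review_summons) holds, K gives O(¬wear_ppe).
Premise 11, O(¬rotate_keys -> wear_ppe), contraposes to O(¬wear_ppe -> rotate_keys); with O(¬wear_ppe) we get O(rotate_keys).
From O(rotate_keys) and premise 7, O(rotate_keys -> ¬sign_checklist), we obtain O(¬sign_checklist).
So O(¬sign_checklist) holds, i.e. sign_checklist is forbidden. None of the other listed options is forbidden under the premises.

sign_checklist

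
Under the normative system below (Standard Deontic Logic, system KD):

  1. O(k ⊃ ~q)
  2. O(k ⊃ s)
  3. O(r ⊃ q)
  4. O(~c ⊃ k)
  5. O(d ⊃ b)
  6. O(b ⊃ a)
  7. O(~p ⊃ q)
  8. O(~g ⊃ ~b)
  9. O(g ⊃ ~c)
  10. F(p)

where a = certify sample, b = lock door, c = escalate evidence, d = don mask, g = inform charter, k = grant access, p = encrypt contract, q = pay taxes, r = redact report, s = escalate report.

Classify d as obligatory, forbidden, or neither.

Forbidden

Premise 10, F(p), is equivalent to O(~p).
Premise 7 is O(~p ⊃ q); since O(~p), deontic closure gives O(q).
The contrapositive of premise 1 (O(k ⊃ ~q)) is O(q ⊃ ~k), and O(q) is already established, so O(~k).
Premise 4, O(~c ⊃ k), contraposes to O(~k ⊃ c); with O(~k) we get O(c).
The contrapositive of premise 9 (O(g ⊃ ~c)) is O(c ⊃ ~g), and O(c) is already established, so O(~g).
Applying K to premise 8 (O(~g ⊃ ~b)) and O(~g) yields O(~b).
Premise 5 is O(d ⊃ b); contrapositively O(~b ⊃ ~d). Since O(~b) holds, K gives O(~d).
Premises 2, 3, 6 do not contribute to this derivation.
Thus O(~d), which is F(d): d is forbidden.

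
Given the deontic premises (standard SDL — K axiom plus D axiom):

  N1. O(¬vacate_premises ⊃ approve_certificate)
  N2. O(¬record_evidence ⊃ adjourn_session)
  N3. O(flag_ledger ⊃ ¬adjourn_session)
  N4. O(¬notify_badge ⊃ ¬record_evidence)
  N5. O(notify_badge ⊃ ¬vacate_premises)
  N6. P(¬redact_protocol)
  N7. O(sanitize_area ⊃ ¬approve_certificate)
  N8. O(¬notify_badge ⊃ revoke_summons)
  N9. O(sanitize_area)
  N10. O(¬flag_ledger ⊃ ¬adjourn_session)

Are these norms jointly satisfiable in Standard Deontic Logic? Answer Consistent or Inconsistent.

Inconsistent

Premises 3 and 10 are O(flag_ledger ⊃ ¬adjourn_session) and O(¬flag_ledger ⊃ ¬adjourn_session); every ideal world satisfies flag_ledger or ¬flag_ledger, so in either case ¬adjourn_session holds — hence O(¬adjourn_session).
The contrapositive of premise 2 (O(¬record_evidence ⊃ adjourn_session)) is O(¬adjourn_session ⊃ record_evidence), and O(¬adjourn_session) is already established, so O(record_evidence).
Premise 4, O(¬notify_badge ⊃ ¬record_evidence), contraposes to O(record_evidence ⊃ notify_badge); with O(record_evidence) we get O(notify_badge).
From O(notify_badge) and premise 5, O(notify_badge ⊃ ¬vacate_premises), we obtain O(¬vacate_premises).
With premise 1, O(¬vacate_premises ⊃ approve_certificate), the K-axiom yields O(approve_certificate).
Premise 7 is O(sanitize_area ⊃ ¬approve_certificate); contrapositively O(approve_certificate ⊃ ¬sanitize_area). Since O(approve_certificate) holds, K gives O(¬sanitize_area).
However, premise 9 gives O(sanitize_area).
We now have both O(¬sanitize_area) and O(sanitize_area) — sanitize_area is simultaneously obligatory and forbidden, violating the D-axiom.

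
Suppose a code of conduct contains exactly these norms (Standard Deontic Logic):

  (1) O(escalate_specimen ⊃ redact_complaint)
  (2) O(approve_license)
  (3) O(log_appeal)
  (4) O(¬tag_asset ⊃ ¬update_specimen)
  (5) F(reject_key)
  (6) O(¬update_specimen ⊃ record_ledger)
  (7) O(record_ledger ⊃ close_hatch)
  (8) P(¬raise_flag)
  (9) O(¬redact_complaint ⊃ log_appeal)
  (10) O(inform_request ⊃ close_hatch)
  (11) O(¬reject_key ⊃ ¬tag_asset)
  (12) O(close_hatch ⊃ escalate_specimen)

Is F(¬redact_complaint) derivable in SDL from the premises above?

Yes

F(reject_key) at premise 5 means O(¬reject_key).
From O(¬reject_key) and premise 11, O(¬reject_key ⊃ ¬tag_asset), we obtain O(¬tag_asset).
Premise 4 is O(¬tag_asset ⊃ ¬update_specimen); since O(¬tag_asset), deontic closure gives O(¬update_specimen).
Applying K to premise 6 (O(¬update_specimen ⊃ record_ledger)) and O(¬update_specimen) yields O(record_ledger).
Applying K to premise 7 (O(record_ledger ⊃ close_hatch)) and O(record_ledger) yields O(close_hatch).
Premise 12 is O(close_hatch ⊃ escalate_specimen); since O(close_hatch), deontic closure gives O(escalate_specimen).
Premise 1 is O(escalate_specimen ⊃ redact_complaint); since O(escalate_specimen), deontic closure gives O(redact_complaint).
Premises 2, 3, 8, 9, 10 do not contribute to this derivation.
So O(redact_complaint) holds, i.e. F(¬redact_complaint). The claim follows.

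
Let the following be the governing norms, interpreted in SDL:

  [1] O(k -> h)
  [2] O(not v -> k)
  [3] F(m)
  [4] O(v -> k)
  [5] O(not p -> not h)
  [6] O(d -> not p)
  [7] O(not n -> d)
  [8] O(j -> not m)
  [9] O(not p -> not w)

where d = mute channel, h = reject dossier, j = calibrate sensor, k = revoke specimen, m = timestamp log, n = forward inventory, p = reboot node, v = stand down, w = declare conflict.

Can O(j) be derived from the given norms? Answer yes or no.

No

Premise 8 is O(j -> not m); even if O(not m) held, inferring O(j) would be affirming the consequent — invalid.
No other premise forces O(j). An ideal world satisfying every premise can still have j false, so O(j) is not derivable.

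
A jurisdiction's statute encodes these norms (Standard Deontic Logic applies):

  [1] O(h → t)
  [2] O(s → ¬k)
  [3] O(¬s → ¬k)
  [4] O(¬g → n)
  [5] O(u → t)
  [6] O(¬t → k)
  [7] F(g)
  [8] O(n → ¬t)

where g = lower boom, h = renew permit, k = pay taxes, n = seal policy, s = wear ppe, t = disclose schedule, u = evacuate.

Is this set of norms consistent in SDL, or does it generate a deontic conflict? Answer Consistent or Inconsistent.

Inconsistent

By case analysis on s: premise 2 gives O(s → ¬k) and premise 3 gives O(¬s → ¬k), so O(¬k) either way.
Premise 6, O(¬t → k), contraposes to O(¬k → t); with O(¬k) we get O(t).
The contrapositive of premise 8 (O(n → ¬t)) is O(t → ¬n), and O(t) is already established, so O(¬n).
Premise 4, O(¬g → n), contraposes to O(¬n → g); with O(¬n) we get O(g).
However, F(g) at premise 7 amounts to O(¬g).
We now have both O(g) and O(¬g) — g is simultaneously obligatory and forbidden, violating the D-axiom.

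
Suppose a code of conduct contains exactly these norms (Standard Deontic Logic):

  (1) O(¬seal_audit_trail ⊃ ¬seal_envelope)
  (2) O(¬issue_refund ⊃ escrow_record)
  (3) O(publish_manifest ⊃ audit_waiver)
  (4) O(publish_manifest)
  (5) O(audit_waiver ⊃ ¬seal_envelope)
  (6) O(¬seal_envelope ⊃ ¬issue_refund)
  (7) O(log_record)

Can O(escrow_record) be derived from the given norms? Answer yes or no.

Yes

Premise 4 states O(publish_manifest) outright.
Premise 3 is O(publish_manifest ⊃ audit_waiver); since O(publish_manifest), deontic closure gives O(audit_waiver).
Premise 5 is O(audit_waiver ⊃ ¬seal_envelope); since O(audit_waiver), deontic closure gives O(¬seal_envelope).
Applying K to premise 6 (O(¬seal_envelope ⊃ ¬issue_refund)) and O(¬seal_envelope) yields O(¬issue_refund).
Premise 2 is O(¬issue_refund ⊃ escrow_record); since O(¬issue_refund), deontic closure gives O(escrow_record).
Premises 1, 7 do not contribute to this derivation.
So O(escrow_record) follows.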